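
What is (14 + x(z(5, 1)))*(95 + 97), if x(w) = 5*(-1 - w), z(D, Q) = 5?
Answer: -3072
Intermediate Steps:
x(w) = -5 - 5*w
(14 + x(z(5, 1)))*(95 + 97) = (14 + (-5 - 5*5))*(95 + 97) = (14 + (-5 - 25))*192 = (14 - 30)*192 = -16*192 = -3072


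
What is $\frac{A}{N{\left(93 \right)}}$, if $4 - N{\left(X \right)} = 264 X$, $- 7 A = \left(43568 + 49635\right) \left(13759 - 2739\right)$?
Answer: $\frac{13514435}{2261} \approx 5977.2$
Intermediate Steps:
$A = - \frac{1027097060}{7}$ ($A = - \frac{\left(43568 + 49635\right) \left(13759 - 2739\right)}{7} = - \frac{93203 \cdot 11020}{7} = \left(- \frac{1}{7}\right) 1027097060 = - \frac{1027097060}{7} \approx -1.4673 \cdot 10^{8}$)
$N{\left(X \right)} = 4 - 264 X$
$\frac{A}{N{\left(93 \right)}} = - \frac{1027097060}{7 \left(4 - 24552\right)} = - \frac{1027097060}{7 \left(-24548\right)} = \left(- \frac{1027097060}{7}\right) \left(- \frac{1}{24548}\right) = \frac{13514435}{2261}$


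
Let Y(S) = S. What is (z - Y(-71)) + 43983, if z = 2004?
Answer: 46058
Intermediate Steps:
(z - Y(-71)) + 43983 = (2004 - 1*(-71)) + 43983 = (2004 + 71) + 43983 = 2075 + 43983 = 46058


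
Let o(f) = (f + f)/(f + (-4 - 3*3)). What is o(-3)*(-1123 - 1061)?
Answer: -819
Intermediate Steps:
o(f) = 2*f/(-13 + f) (o(f) = (2*f)/(f + (-4 - 9)) = (2*f)/(f - 13) = (2*f)/(-13 + f) = 2*f/(-13 + f))
o(-3)*(-1123 - 1061) = (2*(-3)/(-13 - 3))*(-1123 - 1061) = (2*(-3)/(-16))*(-2184) = (2*(-3)*(-1/16))*(-2184) = (3/8)*(-2184) = -819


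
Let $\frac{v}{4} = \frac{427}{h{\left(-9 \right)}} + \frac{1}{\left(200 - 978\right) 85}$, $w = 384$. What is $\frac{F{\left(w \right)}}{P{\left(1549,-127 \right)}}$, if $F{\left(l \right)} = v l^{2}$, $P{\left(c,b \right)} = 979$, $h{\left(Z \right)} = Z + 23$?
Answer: $\frac{594826887168}{32370635} \approx 18376.0$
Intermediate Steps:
$h{\left(Z \right)} = 23 + Z$
$v = \frac{4033928}{33065}$ ($v = 4 \left(\frac{427}{23 - 9} + \frac{1}{\left(200 - 978\right) 85}\right) = 4 \left(\frac{427}{14} + \frac{1}{-778} \cdot \frac{1}{85}\right) = 4 \left(427 \cdot \frac{1}{14} - \frac{1}{66130}\right) = 4 \left(\frac{61}{2} - \frac{1}{66130}\right) = 4 \cdot \frac{1008482}{33065} = \frac{4033928}{33065} \approx 122.0$)
$F{\left(l \right)} = \frac{4033928 l^{2}}{33065}$
$\frac{F{\left(w \right)}}{P{\left(1549,-127 \right)}} = \frac{\frac{4033928}{33065} \cdot 384^{2}}{979} = \frac{4033928}{33065} \cdot 147456 \cdot \frac{1}{979} = \frac{594826887168}{33065} \cdot \frac{1}{979} = \frac{594826887168}{32370635}$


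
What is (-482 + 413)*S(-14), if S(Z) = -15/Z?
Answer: -1035/14 ≈ -73.929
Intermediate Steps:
(-482 + 413)*S(-14) = (-482 + 413)*(-15/(-14)) = -(-1035)*(-1)/14 = -69*15/14 = -1035/14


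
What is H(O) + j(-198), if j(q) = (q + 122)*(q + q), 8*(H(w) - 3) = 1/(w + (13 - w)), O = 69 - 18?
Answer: 3130297/104 ≈ 30099.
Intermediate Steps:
O = 51
H(w) = 313/104 (H(w) = 3 + 1/(8*(w + (13 - w))) = 3 + (⅛)/13 = 3 + (⅛)*(1/13) = 3 + 1/104 = 313/104)
j(q) = 2*q*(122 + q) (j(q) = (122 + q)*(2*q) = 2*q*(122 + q))
H(O) + j(-198) = 313/104 + 2*(-198)*(122 - 198) = 313/104 + 2*(-198)*(-76) = 313/104 + 30096 = 3130297/104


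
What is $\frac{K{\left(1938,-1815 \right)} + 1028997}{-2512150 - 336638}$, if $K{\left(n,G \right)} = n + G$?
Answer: $- \frac{85760}{237399} \approx -0.36125$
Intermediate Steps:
$K{\left(n,G \right)} = G + n$
$\frac{K{\left(1938,-1815 \right)} + 1028997}{-2512150 - 336638} = \frac{\left(-1815 + 1938\right) + 1028997}{-2512150 - 336638} = \frac{123 + 1028997}{-2848788} = 1029120 \left(- \frac{1}{2848788}\right) = - \frac{85760}{237399}$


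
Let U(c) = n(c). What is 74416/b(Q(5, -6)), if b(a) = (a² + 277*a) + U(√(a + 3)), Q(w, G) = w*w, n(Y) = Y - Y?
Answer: 37208/3775 ≈ 9.8564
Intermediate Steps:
n(Y) = 0
Q(w, G) = w²
U(c) = 0
b(a) = a² + 277*a (b(a) = (a² + 277*a) + 0 = a² + 277*a)
74416/b(Q(5, -6)) = 74416/((5²*(277 + 5²))) = 74416/((25*(277 + 25))) = 74416/((25*302)) = 74416/7550 = 74416*(1/7550) = 37208/3775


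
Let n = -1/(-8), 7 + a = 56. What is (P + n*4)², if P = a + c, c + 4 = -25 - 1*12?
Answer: 289/4 ≈ 72.250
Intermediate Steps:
a = 49 (a = -7 + 56 = 49)
n = ⅛ (n = -1*(-⅛) = ⅛ ≈ 0.12500)
c = -41 (c = -4 + (-25 - 1*12) = -4 + (-25 - 12) = -4 - 37 = -41)
P = 8 (P = 49 - 41 = 8)
(P + n*4)² = (8 + (⅛)*4)² = (8 + ½)² = (17/2)² = 289/4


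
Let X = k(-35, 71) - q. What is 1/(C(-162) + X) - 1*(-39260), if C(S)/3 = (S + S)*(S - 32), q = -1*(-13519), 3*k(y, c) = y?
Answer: 20615897123/525112 ≈ 39260.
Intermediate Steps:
k(y, c) = y/3
q = 13519
X = -40592/3 (X = (⅓)*(-35) - 1*13519 = -35/3 - 13519 = -40592/3 ≈ -13531.)
C(S) = 6*S*(-32 + S) (C(S) = 3*((S + S)*(S - 32)) = 3*((2*S)*(-32 + S)) = 3*(2*S*(-32 + S)) = 6*S*(-32 + S))
1/(C(-162) + X) - 1*(-39260) = 1/(6*(-162)*(-32 - 162) - 40592/3) - 1*(-39260) = 1/(6*(-162)*(-194) - 40592/3) + 39260 = 1/(188568 - 40592/3) + 39260 = 1/(525112/3) + 39260 = 3/525112 + 39260 = 20615897123/525112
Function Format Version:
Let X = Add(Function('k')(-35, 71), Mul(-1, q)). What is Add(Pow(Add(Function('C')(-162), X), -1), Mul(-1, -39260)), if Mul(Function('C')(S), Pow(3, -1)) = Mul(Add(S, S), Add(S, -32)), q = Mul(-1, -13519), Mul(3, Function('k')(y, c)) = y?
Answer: Rational(20615897123, 525112) ≈ 39260.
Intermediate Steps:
Function('k')(y, c) = Mul(Rational(1, 3), y)
q = 13519
X = Rational(-40592, 3) (X = Add(Mul(Rational(1, 3), -35), Mul(-1, 13519)) = Add(Rational(-35, 3), -13519) = Rational(-40592, 3) ≈ -13531.)
Function('C')(S) = Mul(6, S, Add(-32, S)) (Function('C')(S) = Mul(3, Mul(Add(S, S), Add(S, -32))) = Mul(3, Mul(Mul(2, S), Add(-32, S))) = Mul(3, Mul(2, S, Add(-32, S))) = Mul(6, S, Add(-32, S)))
Add(Pow(Add(Function('C')(-162), X), -1), Mul(-1, -39260)) = Add(Pow(Add(Mul(6, -162, Add(-32, -162)), Rational(-40592, 3)), -1), Mul(-1, -39260)) = Add(Pow(Add(Mul(6, -162, -194), Rational(-40592, 3)), -1), 39260) = Add(Pow(Add(188568, Rational(-40592, 3)), -1), 39260) = Add(Pow(Rational(525112, 3), -1), 39260) = Add(Rational(3, 525112), 39260) = Rational(20615897123, 525112)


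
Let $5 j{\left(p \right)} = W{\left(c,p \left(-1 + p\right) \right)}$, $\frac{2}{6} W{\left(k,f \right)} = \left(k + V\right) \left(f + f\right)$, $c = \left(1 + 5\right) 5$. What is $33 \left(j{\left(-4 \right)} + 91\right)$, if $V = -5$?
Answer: $22803$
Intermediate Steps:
$c = 30$ ($c = 6 \cdot 5 = 30$)
$W{\left(k,f \right)} = 6 f \left(-5 + k\right)$ ($W{\left(k,f \right)} = 3 \left(k - 5\right) \left(f + f\right) = 3 \left(-5 + k\right) 2 f = 3 \cdot 2 f \left(-5 + k\right) = 6 f \left(-5 + k\right)$)
$j{\left(p \right)} = 30 p \left(-1 + p\right)$ ($j{\left(p \right)} = \frac{6 p \left(-1 + p\right) \left(-5 + 30\right)}{5} = \frac{6 p \left(-1 + p\right) 25}{5} = \frac{150 p \left(-1 + p\right)}{5} = 30 p \left(-1 + p\right)$)
$33 \left(j{\left(-4 \right)} + 91\right) = 33 \left(30 \left(-4\right) \left(-1 - 4\right) + 91\right) = 33 \left(30 \left(-4\right) \left(-5\right) + 91\right) = 33 \left(600 + 91\right) = 33 \cdot 691 = 22803$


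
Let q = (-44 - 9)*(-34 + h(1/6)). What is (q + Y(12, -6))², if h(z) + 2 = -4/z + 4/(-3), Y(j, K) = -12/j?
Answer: 95043001/9 ≈ 1.0560e+7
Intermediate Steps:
h(z) = -10/3 - 4/z (h(z) = -2 + (-4/z + 4/(-3)) = -2 + (-4/z + 4*(-⅓)) = -2 + (-4/z - 4/3) = -2 + (-4/3 - 4/z) = -10/3 - 4/z)
q = 9752/3 (q = (-44 - 9)*(-34 + (-10/3 - 4/(1/6))) = -53*(-34 + (-10/3 - 4/⅙)) = -53*(-34 + (-10/3 - 4*6)) = -53*(-34 + (-10/3 - 24)) = -53*(-34 - 82/3) = -53*(-184/3) = 9752/3 ≈ 3250.7)
(q + Y(12, -6))² = (9752/3 - 12/12)² = (9752/3 - 12*1/12)² = (9752/3 - 1)² = (9749/3)² = 95043001/9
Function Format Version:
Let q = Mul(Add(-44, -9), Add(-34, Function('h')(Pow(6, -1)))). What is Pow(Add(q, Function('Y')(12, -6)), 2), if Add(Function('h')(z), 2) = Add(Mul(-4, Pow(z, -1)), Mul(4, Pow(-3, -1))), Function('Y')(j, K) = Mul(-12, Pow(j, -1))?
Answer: Rational(95043001, 9) ≈ 1.0560e+7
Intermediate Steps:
Function('h')(z) = Add(Rational(-10, 3), Mul(-4, Pow(z, -1))) (Function('h')(z) = Add(-2, Add(Mul(-4, Pow(z, -1)), Mul(4, Pow(-3, -1)))) = Add(-2, Add(Mul(-4, Pow(z, -1)), Mul(4, Rational(-1, 3)))) = Add(-2, Add(Mul(-4, Pow(z, -1)), Rational(-4, 3))) = Add(-2, Add(Rational(-4, 3), Mul(-4, Pow(z, -1)))) = Add(Rational(-10, 3), Mul(-4, Pow(z, -1))))
q = Rational(9752, 3) (q = Mul(Add(-44, -9), Add(-34, Add(Rational(-10, 3), Mul(-4, Pow(Pow(6, -1), -1))))) = Mul(-53, Add(-34, Add(Rational(-10, 3), Mul(-4, Pow(Rational(1, 6), -1))))) = Mul(-53, Add(-34, Add(Rational(-10, 3), Mul(-4, 6)))) = Mul(-53, Add(-34, Add(Rational(-10, 3), -24))) = Mul(-53, Add(-34, Rational(-82, 3))) = Mul(-53, Rational(-184, 3)) = Rational(9752, 3) ≈ 3250.7)
Pow(Add(q, Function('Y')(12, -6)), 2) = Pow(Add(Rational(9752, 3), Mul(-12, Pow(12, -1))), 2) = Pow(Add(Rational(9752, 3), Mul(-12, Rational(1, 12))), 2) = Pow(Add(Rational(9752, 3), -1), 2) = Pow(Rational(9749, 3), 2) = Rational(95043001, 9)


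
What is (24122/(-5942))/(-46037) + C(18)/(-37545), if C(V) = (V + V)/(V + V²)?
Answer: 438432779/5135252179215 ≈ 8.5377e-5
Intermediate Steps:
C(V) = 2*V/(V + V²) (C(V) = (2*V)/(V + V²) = 2*V/(V + V²))
(24122/(-5942))/(-46037) + C(18)/(-37545) = (24122/(-5942))/(-46037) + (2/(1 + 18))/(-37545) = (24122*(-1/5942))*(-1/46037) + (2/19)*(-1/37545) = -12061/2971*(-1/46037) + (2*(1/19))*(-1/37545) = 12061/136775927 + (2/19)*(-1/37545) = 12061/136775927 - 2/713355 = 438432779/5135252179215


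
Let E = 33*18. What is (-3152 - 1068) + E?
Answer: -3626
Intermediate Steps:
E = 594
(-3152 - 1068) + E = (-3152 - 1068) + 594 = -4220 + 594 = -3626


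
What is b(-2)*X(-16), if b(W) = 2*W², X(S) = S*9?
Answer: -1152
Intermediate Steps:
X(S) = 9*S
b(-2)*X(-16) = (2*(-2)²)*(9*(-16)) = (2*4)*(-144) = 8*(-144) = -1152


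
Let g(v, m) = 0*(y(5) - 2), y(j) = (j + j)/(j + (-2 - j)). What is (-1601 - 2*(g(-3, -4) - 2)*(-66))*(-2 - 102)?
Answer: 193960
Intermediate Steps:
y(j) = -j (y(j) = (2*j)/(-2) = (2*j)*(-1/2) = -j)
g(v, m) = 0 (g(v, m) = 0*(-1*5 - 2) = 0*(-5 - 2) = 0*(-7) = 0)
(-1601 - 2*(g(-3, -4) - 2)*(-66))*(-2 - 102) = (-1601 - 2*(0 - 2)*(-66))*(-2 - 102) = (-1601 - 2*(-2)*(-66))*(-104) = (-1601 + 4*(-66))*(-104) = (-1601 - 264)*(-104) = -1865*(-104) = 193960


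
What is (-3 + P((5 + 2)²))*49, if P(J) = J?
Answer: 2254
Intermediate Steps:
(-3 + P((5 + 2)²))*49 = (-3 + (5 + 2)²)*49 = (-3 + 7²)*49 = (-3 + 49)*49 = 46*49 = 2254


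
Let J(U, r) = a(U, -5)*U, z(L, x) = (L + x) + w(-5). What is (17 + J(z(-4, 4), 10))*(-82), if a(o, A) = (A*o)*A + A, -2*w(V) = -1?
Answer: -3403/2 ≈ -1701.5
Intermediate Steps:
w(V) = ½ (w(V) = -½*(-1) = ½)
a(o, A) = A + o*A² (a(o, A) = o*A² + A = A + o*A²)
z(L, x) = ½ + L + x (z(L, x) = (L + x) + ½ = ½ + L + x)
J(U, r) = U*(-5 + 25*U) (J(U, r) = (-5*(1 - 5*U))*U = (-5 + 25*U)*U = U*(-5 + 25*U))
(17 + J(z(-4, 4), 10))*(-82) = (17 + 5*(½ - 4 + 4)*(-1 + 5*(½ - 4 + 4)))*(-82) = (17 + 5*(½)*(-1 + 5*(½)))*(-82) = (17 + 5*(½)*(-1 + 5/2))*(-82) = (17 + 5*(½)*(3/2))*(-82) = (17 + 15/4)*(-82) = (83/4)*(-82) = -3403/2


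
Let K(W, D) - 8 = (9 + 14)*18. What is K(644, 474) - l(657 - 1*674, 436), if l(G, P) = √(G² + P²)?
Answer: 422 - √190385 ≈ -14.331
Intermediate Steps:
K(W, D) = 422 (K(W, D) = 8 + (9 + 14)*18 = 8 + 23*18 = 8 + 414 = 422)
K(644, 474) - l(657 - 1*674, 436) = 422 - √((657 - 1*674)² + 436²) = 422 - √((657 - 674)² + 190096) = 422 - √((-17)² + 190096) = 422 - √(289 + 190096) = 422 - √190385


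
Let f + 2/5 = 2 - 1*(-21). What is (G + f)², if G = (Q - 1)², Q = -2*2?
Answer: 56644/25 ≈ 2265.8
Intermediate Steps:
Q = -4
f = 113/5 (f = -⅖ + (2 - 1*(-21)) = -⅖ + (2 + 21) = -⅖ + 23 = 113/5 ≈ 22.600)
G = 25 (G = (-4 - 1)² = (-5)² = 25)
(G + f)² = (25 + 113/5)² = (238/5)² = 56644/25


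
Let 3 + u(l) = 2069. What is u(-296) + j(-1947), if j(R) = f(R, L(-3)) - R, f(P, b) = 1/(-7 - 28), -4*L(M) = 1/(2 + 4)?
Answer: 140454/35 ≈ 4013.0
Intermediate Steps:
u(l) = 2066 (u(l) = -3 + 2069 = 2066)
L(M) = -1/24 (L(M) = -1/(4*(2 + 4)) = -¼/6 = -¼*⅙ = -1/24)
f(P, b) = -1/35 (f(P, b) = 1/(-35) = -1/35)
j(R) = -1/35 - R
u(-296) + j(-1947) = 2066 + (-1/35 - 1*(-1947)) = 2066 + (-1/35 + 1947) = 2066 + 68144/35 = 140454/35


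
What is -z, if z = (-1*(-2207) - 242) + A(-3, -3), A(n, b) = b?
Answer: -1962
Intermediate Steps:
z = 1962 (z = (-1*(-2207) - 242) - 3 = (2207 - 242) - 3 = 1965 - 3 = 1962)
-z = -1*1962 = -1962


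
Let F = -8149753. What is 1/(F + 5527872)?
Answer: -1/2621881 ≈ -3.8141e-7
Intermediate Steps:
1/(F + 5527872) = 1/(-8149753 + 5527872) = 1/(-2621881) = -1/2621881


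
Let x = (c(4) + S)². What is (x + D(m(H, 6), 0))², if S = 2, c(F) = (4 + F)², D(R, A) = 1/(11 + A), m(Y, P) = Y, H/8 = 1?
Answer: 2296038889/121 ≈ 1.8976e+7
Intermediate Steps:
H = 8 (H = 8*1 = 8)
x = 4356 (x = ((4 + 4)² + 2)² = (8² + 2)² = (64 + 2)² = 66² = 4356)
(x + D(m(H, 6), 0))² = (4356 + 1/(11 + 0))² = (4356 + 1/11)² = (47917/11)² = 2296038889/121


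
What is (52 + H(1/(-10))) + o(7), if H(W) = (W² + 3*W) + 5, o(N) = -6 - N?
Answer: 4371/100 ≈ 43.710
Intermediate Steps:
H(W) = 5 + W² + 3*W
(52 + H(1/(-10))) + o(7) = (52 + (5 + (1/(-10))² + 3/(-10))) + (-6 - 1*7) = (52 + (5 + (-⅒)² + 3*(-⅒))) + (-6 - 7) = (52 + (5 + 1/100 - 3/10)) - 13 = (52 + 471/100) - 13 = 5671/100 - 13 = 4371/100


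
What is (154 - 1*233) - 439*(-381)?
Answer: 167180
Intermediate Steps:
(154 - 1*233) - 439*(-381) = (154 - 233) + 167259 = -79 + 167259 = 167180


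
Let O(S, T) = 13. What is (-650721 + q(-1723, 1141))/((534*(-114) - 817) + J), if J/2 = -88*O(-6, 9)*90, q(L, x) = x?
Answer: 649580/267613 ≈ 2.4273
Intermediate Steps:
J = -205920 (J = 2*(-88*13*90) = 2*(-1144*90) = 2*(-102960) = -205920)
(-650721 + q(-1723, 1141))/((534*(-114) - 817) + J) = (-650721 + 1141)/((534*(-114) - 817) - 205920) = -649580/((-60876 - 817) - 205920) = -649580/(-61693 - 205920) = -649580/(-267613) = -649580*(-1/267613) = 649580/267613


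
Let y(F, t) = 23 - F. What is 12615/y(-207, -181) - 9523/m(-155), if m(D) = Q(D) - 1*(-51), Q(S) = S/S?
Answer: -153431/1196 ≈ -128.29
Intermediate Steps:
Q(S) = 1
m(D) = 52 (m(D) = 1 - 1*(-51) = 1 + 51 = 52)
12615/y(-207, -181) - 9523/m(-155) = 12615/(23 - 1*(-207)) - 9523/52 = 12615/(23 + 207) - 9523*1/52 = 12615/230 - 9523/52 = 12615*(1/230) - 9523/52 = 2523/46 - 9523/52 = -153431/1196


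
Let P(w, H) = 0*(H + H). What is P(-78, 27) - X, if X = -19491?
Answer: 19491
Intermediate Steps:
P(w, H) = 0 (P(w, H) = 0*(2*H) = 0)
P(-78, 27) - X = 0 - 1*(-19491) = 0 + 19491 = 19491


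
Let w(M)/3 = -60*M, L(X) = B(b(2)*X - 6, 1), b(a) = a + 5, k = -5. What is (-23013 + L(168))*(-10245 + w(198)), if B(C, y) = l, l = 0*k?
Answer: 1055951505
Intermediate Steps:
b(a) = 5 + a
l = 0 (l = 0*(-5) = 0)
B(C, y) = 0
L(X) = 0
w(M) = -180*M (w(M) = 3*(-60*M) = -180*M)
(-23013 + L(168))*(-10245 + w(198)) = (-23013 + 0)*(-10245 - 180*198) = -23013*(-10245 - 35640) = -23013*(-45885) = 1055951505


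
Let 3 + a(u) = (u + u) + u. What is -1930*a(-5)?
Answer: 34740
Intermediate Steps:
a(u) = -3 + 3*u (a(u) = -3 + ((u + u) + u) = -3 + (2*u + u) = -3 + 3*u)
-1930*a(-5) = -1930*(-3 + 3*(-5)) = -1930*(-3 - 15) = -1930*(-18) = 34740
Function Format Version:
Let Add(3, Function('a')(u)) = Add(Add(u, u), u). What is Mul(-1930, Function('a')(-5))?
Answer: 34740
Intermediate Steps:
Function('a')(u) = Add(-3, Mul(3, u)) (Function('a')(u) = Add(-3, Add(Add(u, u), u)) = Add(-3, Add(Mul(2, u), u)) = Add(-3, Mul(3, u)))
Mul(-1930, Function('a')(-5)) = Mul(-1930, Add(-3, Mul(3, -5))) = Mul(-1930, Add(-3, -15)) = Mul(-1930, -18) = 34740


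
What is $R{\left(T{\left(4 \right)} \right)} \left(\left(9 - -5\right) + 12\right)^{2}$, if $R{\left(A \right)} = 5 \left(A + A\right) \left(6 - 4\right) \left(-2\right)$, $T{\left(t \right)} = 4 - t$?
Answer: $0$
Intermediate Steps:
$R{\left(A \right)} = - 40 A$ ($R{\left(A \right)} = 5 \cdot 2 A 2 \left(-2\right) = 5 \cdot 4 A \left(-2\right) = 20 A \left(-2\right) = - 40 A$)
$R{\left(T{\left(4 \right)} \right)} \left(\left(9 - -5\right) + 12\right)^{2} = - 40 \left(4 - 4\right) \left(\left(9 - -5\right) + 12\right)^{2} = - 40 \left(4 - 4\right) \left(\left(9 + 5\right) + 12\right)^{2} = \left(-40\right) 0 \left(14 + 12\right)^{2} = 0 \cdot 26^{2} = 0 \cdot 676 = 0$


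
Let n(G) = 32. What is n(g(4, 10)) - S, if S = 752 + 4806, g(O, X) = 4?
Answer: -5526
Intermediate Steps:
S = 5558
n(g(4, 10)) - S = 32 - 1*5558 = 32 - 5558 = -5526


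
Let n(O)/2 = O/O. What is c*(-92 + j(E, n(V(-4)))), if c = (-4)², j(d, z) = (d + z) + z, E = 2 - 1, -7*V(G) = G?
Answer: -1392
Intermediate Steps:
V(G) = -G/7
n(O) = 2 (n(O) = 2*(O/O) = 2*1 = 2)
E = 1
j(d, z) = d + 2*z
c = 16
c*(-92 + j(E, n(V(-4)))) = 16*(-92 + (1 + 2*2)) = 16*(-92 + (1 + 4)) = 16*(-92 + 5) = 16*(-87) = -1392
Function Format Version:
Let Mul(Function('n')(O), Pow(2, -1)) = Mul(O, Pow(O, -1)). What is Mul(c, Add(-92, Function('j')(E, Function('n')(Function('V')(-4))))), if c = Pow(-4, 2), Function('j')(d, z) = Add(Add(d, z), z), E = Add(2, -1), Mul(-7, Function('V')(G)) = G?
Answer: -1392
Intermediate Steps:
Function('V')(G) = Mul(Rational(-1, 7), G)
Function('n')(O) = 2 (Function('n')(O) = Mul(2, Mul(O, Pow(O, -1))) = Mul(2, 1) = 2)
E = 1
Function('j')(d, z) = Add(d, Mul(2, z))
c = 16
Mul(c, Add(-92, Function('j')(E, Function('n')(Function('V')(-4))))) = Mul(16, Add(-92, Add(1, Mul(2, 2)))) = Mul(16, Add(-92, Add(1, 4))) = Mul(16, Add(-92, 5)) = Mul(16, -87) = -1392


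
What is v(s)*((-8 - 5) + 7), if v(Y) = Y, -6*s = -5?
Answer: -5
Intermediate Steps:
s = ⅚ (s = -⅙*(-5) = ⅚ ≈ 0.83333)
v(s)*((-8 - 5) + 7) = 5*((-8 - 5) + 7)/6 = 5*(-13 + 7)/6 = (⅚)*(-6) = -5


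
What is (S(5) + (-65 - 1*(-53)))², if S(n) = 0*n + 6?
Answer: 36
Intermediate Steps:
S(n) = 6 (S(n) = 0 + 6 = 6)
(S(5) + (-65 - 1*(-53)))² = (6 + (-65 - 1*(-53)))² = (6 + (-65 + 53))² = (6 - 12)² = (-6)² = 36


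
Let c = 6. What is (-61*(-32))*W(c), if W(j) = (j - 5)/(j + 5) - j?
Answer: -126880/11 ≈ -11535.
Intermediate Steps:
W(j) = -j + (-5 + j)/(5 + j) (W(j) = (-5 + j)/(5 + j) - j = -j + (-5 + j)/(5 + j))
(-61*(-32))*W(c) = (-61*(-32))*((-5 - 1*6² - 4*6)/(5 + 6)) = 1952*((-5 - 1*36 - 24)/11) = 1952*((-5 - 36 - 24)/11) = 1952*((1/11)*(-65)) = 1952*(-65/11) = -126880/11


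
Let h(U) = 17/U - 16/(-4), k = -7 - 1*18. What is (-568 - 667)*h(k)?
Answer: -20501/5 ≈ -4100.2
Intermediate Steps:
k = -25 (k = -7 - 18 = -25)
h(U) = 4 + 17/U (h(U) = 17/U - 16*(-1/4) = 17/U + 4 = 4 + 17/U)
(-568 - 667)*h(k) = (-568 - 667)*(4 + 17/(-25)) = -1235*(4 + 17*(-1/25)) = -1235*(4 - 17/25) = -1235*83/25 = -20501/5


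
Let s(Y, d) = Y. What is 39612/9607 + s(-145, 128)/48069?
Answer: 1902716213/461798883 ≈ 4.1202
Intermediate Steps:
39612/9607 + s(-145, 128)/48069 = 39612/9607 - 145/48069 = 1902716213/461798883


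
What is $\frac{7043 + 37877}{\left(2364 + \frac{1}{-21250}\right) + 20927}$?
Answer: $\frac{954550000}{494933749} \approx 1.9286$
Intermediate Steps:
$\frac{7043 + 37877}{\left(2364 + \frac{1}{-21250}\right) + 20927} = \frac{44920}{\left(2364 - \frac{1}{21250}\right) + 20927} = \frac{44920}{\frac{50234999}{21250} + 20927} = \frac{44920}{\frac{494933749}{21250}} = 44920 \cdot \frac{21250}{494933749} = \frac{954550000}{494933749}$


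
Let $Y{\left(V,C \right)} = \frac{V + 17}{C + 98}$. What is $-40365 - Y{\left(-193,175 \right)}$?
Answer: $- \frac{11019469}{273} \approx -40364.0$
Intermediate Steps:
$Y{\left(V,C \right)} = \frac{17 + V}{98 + C}$
$-40365 - Y{\left(-193,175 \right)} = -40365 - \frac{17 - 193}{98 + 175} = -40365 - \frac{1}{273} \left(-176\right) = -40365 - - \frac{176}{273} = -40365 + \frac{176}{273} = - \frac{11019469}{273}$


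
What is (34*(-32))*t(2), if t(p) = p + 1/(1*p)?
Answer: -2720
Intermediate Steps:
t(p) = p + 1/p
(34*(-32))*t(2) = (34*(-32))*(2 + 1/2) = -1088*(2 + ½) = -1088*5/2 = -2720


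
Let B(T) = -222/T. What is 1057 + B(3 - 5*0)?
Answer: 983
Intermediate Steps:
1057 + B(3 - 5*0) = 1057 - 222/(3 - 5*0) = 1057 - 222/(3 + 0) = 1057 - 222/3 = 1057 - 222*⅓ = 1057 - 74 = 983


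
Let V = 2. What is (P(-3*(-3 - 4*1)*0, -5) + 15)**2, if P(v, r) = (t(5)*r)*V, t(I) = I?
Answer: 1225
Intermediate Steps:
P(v, r) = 10*r (P(v, r) = (5*r)*2 = 10*r)
(P(-3*(-3 - 4*1)*0, -5) + 15)**2 = (10*(-5) + 15)**2 = (-50 + 15)**2 = (-35)**2 = 1225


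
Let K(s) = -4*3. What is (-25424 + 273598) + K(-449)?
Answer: 248162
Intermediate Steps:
K(s) = -12
(-25424 + 273598) + K(-449) = (-25424 + 273598) - 12 = 248174 - 12 = 248162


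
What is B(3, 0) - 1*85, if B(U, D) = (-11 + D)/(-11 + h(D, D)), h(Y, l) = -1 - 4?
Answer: -1349/16 ≈ -84.313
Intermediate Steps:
h(Y, l) = -5
B(U, D) = 11/16 - D/16 (B(U, D) = (-11 + D)/(-11 - 5) = (-11 + D)/(-16) = (-11 + D)*(-1/16) = 11/16 - D/16)
B(3, 0) - 1*85 = (11/16 - 1/16*0) - 1*85 = (11/16 + 0) - 85 = 11/16 - 85 = -1349/16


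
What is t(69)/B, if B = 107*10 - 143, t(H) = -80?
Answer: -80/927 ≈ -0.086300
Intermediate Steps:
B = 927 (B = 1070 - 143 = 927)
t(69)/B = -80/927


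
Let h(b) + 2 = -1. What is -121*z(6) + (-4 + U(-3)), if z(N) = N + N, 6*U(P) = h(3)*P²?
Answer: -2921/2 ≈ -1460.5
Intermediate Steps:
h(b) = -3 (h(b) = -2 - 1 = -3)
U(P) = -P²/2 (U(P) = (-3*P²)/6 = -P²/2)
z(N) = 2*N
-121*z(6) + (-4 + U(-3)) = -242*6 + (-4 - ½*(-3)²) = -121*12 + (-4 - ½*9) = -1452 + (-4 - 9/2) = -1452 - 17/2 = -2921/2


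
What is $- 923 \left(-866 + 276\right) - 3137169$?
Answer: $-2592599$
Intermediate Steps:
$- 923 \left(-866 + 276\right) - 3137169 = \left(-923\right) \left(-590\right) - 3137169 = 544570 - 3137169 = -2592599$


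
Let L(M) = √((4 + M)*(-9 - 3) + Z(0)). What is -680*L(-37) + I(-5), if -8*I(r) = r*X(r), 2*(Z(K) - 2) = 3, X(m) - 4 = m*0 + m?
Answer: -5/8 - 340*√1598 ≈ -13592.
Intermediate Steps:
X(m) = 4 + m (X(m) = 4 + (m*0 + m) = 4 + (0 + m) = 4 + m)
Z(K) = 7/2 (Z(K) = 2 + (½)*3 = 2 + 3/2 = 7/2)
I(r) = -r*(4 + r)/8
L(M) = √(-89/2 - 12*M) (L(M) = √((4 + M)*(-9 - 3) + 7/2) = √((4 + M)*(-12) + 7/2) = √((-48 - 12*M) + 7/2) = √(-89/2 - 12*M))
-680*L(-37) + I(-5) = -340*√(-178 - 48*(-37)) - ⅛*(-5)*(4 - 5) = -340*√(-178 + 1776) - ⅛*(-5)*(-1) = -340*√1598 - 5/8 = -5/8 - 340*√1598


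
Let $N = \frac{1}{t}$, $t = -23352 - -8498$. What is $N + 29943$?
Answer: $\frac{444773321}{14854} \approx 29943.0$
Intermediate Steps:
$t = -14854$ ($t = -23352 + 8498 = -14854$)
$N = - \frac{1}{14854}$ ($N = \frac{1}{-14854} = - \frac{1}{14854} \approx -6.7322 \cdot 10^{-5}$)
$N + 29943 = - \frac{1}{14854} + 29943 = \frac{444773321}{14854}$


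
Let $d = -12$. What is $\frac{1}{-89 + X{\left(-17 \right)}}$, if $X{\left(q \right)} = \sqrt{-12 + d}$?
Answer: $- \frac{89}{7945} - \frac{2 i \sqrt{6}}{7945} \approx -0.011202 - 0.00061661 i$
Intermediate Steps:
$X{\left(q \right)} = 2 i \sqrt{6}$ ($X{\left(q \right)} = \sqrt{-12 - 12} = \sqrt{-24} = 2 i \sqrt{6}$)
$\frac{1}{-89 + X{\left(-17 \right)}} = \frac{1}{-89 + 2 i \sqrt{6}}$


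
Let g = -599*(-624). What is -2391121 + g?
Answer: -2017345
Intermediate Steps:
g = 373776
-2391121 + g = -2391121 + 373776 = -2017345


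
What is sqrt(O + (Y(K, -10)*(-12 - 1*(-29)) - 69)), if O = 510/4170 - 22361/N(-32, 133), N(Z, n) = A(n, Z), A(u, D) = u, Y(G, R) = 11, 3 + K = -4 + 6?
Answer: 2*I*sqrt(4272586031)/18487 ≈ 7.0715*I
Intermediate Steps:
K = -1 (K = -3 + (-4 + 6) = -3 + 2 = -1)
N(Z, n) = n
O = -3105918/18487 (O = 510/4170 - 22361/133 = 510*(1/4170) - 22361*1/133 = 17/139 - 22361/133 = -3105918/18487 ≈ -168.01)
sqrt(O + (Y(K, -10)*(-12 - 1*(-29)) - 69)) = sqrt(-3105918/18487 + (11*(-12 - 1*(-29)) - 69)) = sqrt(-3105918/18487 + (11*(-12 + 29) - 69)) = sqrt(-3105918/18487 + (11*17 - 69)) = sqrt(-3105918/18487 + (187 - 69)) = sqrt(-3105918/18487 + 118) = sqrt(-924452/18487) = 2*I*sqrt(4272586031)/18487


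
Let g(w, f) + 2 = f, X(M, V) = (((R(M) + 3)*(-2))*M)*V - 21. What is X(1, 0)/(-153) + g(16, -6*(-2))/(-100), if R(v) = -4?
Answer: 19/510 ≈ 0.037255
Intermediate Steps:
X(M, V) = -21 + 2*M*V (X(M, V) = (((-4 + 3)*(-2))*M)*V - 21 = ((-1*(-2))*M)*V - 21 = (2*M)*V - 21 = 2*M*V - 21 = -21 + 2*M*V)
g(w, f) = -2 + f
X(1, 0)/(-153) + g(16, -6*(-2))/(-100) = (-21 + 2*1*0)/(-153) + (-2 - 6*(-2))/(-100) = (-21 + 0)*(-1/153) + (-2 + 12)*(-1/100) = -21*(-1/153) + 10*(-1/100) = 7/51 - 1/10 = 19/510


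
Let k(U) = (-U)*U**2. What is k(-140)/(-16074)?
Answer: -1372000/8037 ≈ -170.71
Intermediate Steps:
k(U) = -U**3
k(-140)/(-16074) = -1*(-140)**3/(-16074) = -1*(-2744000)*(-1/16074) = 2744000*(-1/16074) = -1372000/8037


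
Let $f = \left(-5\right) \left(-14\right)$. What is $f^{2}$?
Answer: $4900$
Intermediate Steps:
$f = 70$
$f^{2} = 70^{2} = 4900$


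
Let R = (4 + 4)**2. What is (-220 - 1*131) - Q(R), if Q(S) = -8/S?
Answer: -2807/8 ≈ -350.88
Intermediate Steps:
R = 64 (R = 8**2 = 64)
(-220 - 1*131) - Q(R) = (-220 - 1*131) - (-8)/64 = (-220 - 131) - (-8)/64 = -351 - 1*(-1/8) = -351 + 1/8 = -2807/8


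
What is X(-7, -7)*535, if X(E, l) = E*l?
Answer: 26215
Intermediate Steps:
X(-7, -7)*535 = -7*(-7)*535 = 49*535 = 26215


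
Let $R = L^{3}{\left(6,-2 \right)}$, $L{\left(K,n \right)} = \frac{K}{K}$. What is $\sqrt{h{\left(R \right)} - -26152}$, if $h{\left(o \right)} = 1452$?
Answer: $2 \sqrt{6901} \approx 166.14$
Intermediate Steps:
$L{\left(K,n \right)} = 1$
$R = 1$ ($R = 1^{3} = 1$)
$\sqrt{h{\left(R \right)} - -26152} = \sqrt{1452 - -26152} = \sqrt{1452 + 26152} = \sqrt{27604} = 2 \sqrt{6901}$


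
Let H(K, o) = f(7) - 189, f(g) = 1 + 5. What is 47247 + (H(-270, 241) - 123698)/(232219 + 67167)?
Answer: 14144966461/299386 ≈ 47247.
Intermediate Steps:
f(g) = 6
H(K, o) = -183 (H(K, o) = 6 - 189 = -183)
47247 + (H(-270, 241) - 123698)/(232219 + 67167) = 47247 + (-183 - 123698)/(232219 + 67167) = 47247 - 123881/299386 = 14144966461/299386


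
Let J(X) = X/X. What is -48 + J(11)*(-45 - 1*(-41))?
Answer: -52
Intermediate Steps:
J(X) = 1
-48 + J(11)*(-45 - 1*(-41)) = -48 + 1*(-45 - 1*(-41)) = -48 + 1*(-45 + 41) = -48 + 1*(-4) = -48 - 4 = -52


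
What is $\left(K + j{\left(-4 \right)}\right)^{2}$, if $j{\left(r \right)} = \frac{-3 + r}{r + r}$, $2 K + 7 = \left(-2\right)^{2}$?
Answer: $\frac{25}{64} \approx 0.39063$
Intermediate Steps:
$K = - \frac{3}{2}$ ($K = - \frac{7}{2} + \frac{\left(-2\right)^{2}}{2} = - \frac{7}{2} + \frac{1}{2} \cdot 4 = - \frac{7}{2} + 2 = - \frac{3}{2} \approx -1.5$)
$j{\left(r \right)} = \frac{-3 + r}{2 r}$
$\left(K + j{\left(-4 \right)}\right)^{2} = \left(- \frac{3}{2} + \frac{-3 - 4}{2 \left(-4\right)}\right)^{2} = \left(- \frac{3}{2} + \frac{1}{2} \left(- \frac{1}{4}\right) \left(-7\right)\right)^{2} = \left(- \frac{3}{2} + \frac{7}{8}\right)^{2} = \left(- \frac{5}{8}\right)^{2} = \frac{25}{64}$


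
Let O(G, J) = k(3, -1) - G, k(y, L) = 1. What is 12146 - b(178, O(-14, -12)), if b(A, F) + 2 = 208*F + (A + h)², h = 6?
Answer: -24828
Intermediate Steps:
O(G, J) = 1 - G
b(A, F) = -2 + (6 + A)² + 208*F (b(A, F) = -2 + (208*F + (A + 6)²) = -2 + (208*F + (6 + A)²) = -2 + ((6 + A)² + 208*F) = -2 + (6 + A)² + 208*F)
12146 - b(178, O(-14, -12)) = 12146 - (-2 + (6 + 178)² + 208*(1 - 1*(-14))) = 12146 - (-2 + 184² + 208*(1 + 14)) = 12146 - (-2 + 33856 + 208*15) = 12146 - (-2 + 33856 + 3120) = 12146 - 1*36974 = 12146 - 36974 = -24828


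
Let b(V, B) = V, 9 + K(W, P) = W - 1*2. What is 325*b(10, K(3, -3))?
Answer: 3250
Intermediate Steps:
K(W, P) = -11 + W (K(W, P) = -9 + (W - 1*2) = -9 + (W - 2) = -9 + (-2 + W) = -11 + W)
325*b(10, K(3, -3)) = 325*10 = 3250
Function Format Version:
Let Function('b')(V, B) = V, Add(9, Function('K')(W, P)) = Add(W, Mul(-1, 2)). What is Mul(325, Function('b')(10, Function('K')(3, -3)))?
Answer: 3250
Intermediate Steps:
Function('K')(W, P) = Add(-11, W) (Function('K')(W, P) = Add(-9, Add(W, Mul(-1, 2))) = Add(-9, Add(W, -2)) = Add(-9, Add(-2, W)) = Add(-11, W))
Mul(325, Function('b')(10, Function('K')(3, -3))) = Mul(325, 10) = 3250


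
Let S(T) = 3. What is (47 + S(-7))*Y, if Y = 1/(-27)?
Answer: -50/27 ≈ -1.8519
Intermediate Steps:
Y = -1/27 ≈ -0.037037
(47 + S(-7))*Y = (47 + 3)*(-1/27) = 50*(-1/27) = -50/27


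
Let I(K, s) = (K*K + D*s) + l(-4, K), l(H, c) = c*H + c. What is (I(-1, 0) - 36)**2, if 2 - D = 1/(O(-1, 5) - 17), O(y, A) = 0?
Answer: 1024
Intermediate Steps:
D = 35/17 (D = 2 - 1/(0 - 17) = 2 - 1/(-17) = 2 - 1*(-1/17) = 2 + 1/17 = 35/17 ≈ 2.0588)
l(H, c) = c + H*c (l(H, c) = H*c + c = c + H*c)
I(K, s) = K**2 - 3*K + 35*s/17 (I(K, s) = (K*K + 35*s/17) + K*(1 - 4) = (K**2 + 35*s/17) + K*(-3) = (K**2 + 35*s/17) - 3*K = K**2 - 3*K + 35*s/17)
(I(-1, 0) - 36)**2 = (((-1)**2 - 3*(-1) + (35/17)*0) - 36)**2 = ((1 + 3 + 0) - 36)**2 = (4 - 36)**2 = (-32)**2 = 1024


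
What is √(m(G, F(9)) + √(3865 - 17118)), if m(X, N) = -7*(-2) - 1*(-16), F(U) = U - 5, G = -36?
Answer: √(30 + I*√13253) ≈ 8.6304 + 6.6696*I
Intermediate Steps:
F(U) = -5 + U
m(X, N) = 30 (m(X, N) = 14 + 16 = 30)
√(m(G, F(9)) + √(3865 - 17118)) = √(30 + √(3865 - 17118)) = √(30 + √(-13253)) = √(30 + I*√13253)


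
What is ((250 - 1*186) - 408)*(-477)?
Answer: 164088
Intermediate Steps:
((250 - 1*186) - 408)*(-477) = ((250 - 186) - 408)*(-477) = (64 - 408)*(-477) = -344*(-477) = 164088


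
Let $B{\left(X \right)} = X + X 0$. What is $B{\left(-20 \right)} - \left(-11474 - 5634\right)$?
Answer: $17088$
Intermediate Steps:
$B{\left(X \right)} = X$ ($B{\left(X \right)} = X + 0 = X$)
$B{\left(-20 \right)} - \left(-11474 - 5634\right) = -20 - \left(-11474 - 5634\right) = -20 - -17108 = -20 + 17108 = 17088$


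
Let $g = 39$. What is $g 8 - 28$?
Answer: $284$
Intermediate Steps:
$g 8 - 28 = 39 \cdot 8 - 28 = 312 - 28 = 284$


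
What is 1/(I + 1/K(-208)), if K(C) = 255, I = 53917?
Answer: 255/13748836 ≈ 1.8547e-5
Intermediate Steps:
1/(I + 1/K(-208)) = 1/(53917 + 1/255) = 1/(13748836/255) = 255/13748836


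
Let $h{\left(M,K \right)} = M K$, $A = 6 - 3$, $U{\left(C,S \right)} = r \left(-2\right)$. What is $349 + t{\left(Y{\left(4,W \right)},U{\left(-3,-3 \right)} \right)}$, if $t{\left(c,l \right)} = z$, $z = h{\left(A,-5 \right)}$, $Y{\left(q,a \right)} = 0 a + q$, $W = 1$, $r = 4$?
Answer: $334$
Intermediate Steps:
$U{\left(C,S \right)} = -8$ ($U{\left(C,S \right)} = 4 \left(-2\right) = -8$)
$A = 3$ ($A = 6 - 3 = 3$)
$Y{\left(q,a \right)} = q$ ($Y{\left(q,a \right)} = 0 + q = q$)
$h{\left(M,K \right)} = K M$
$z = -15$ ($z = \left(-5\right) 3 = -15$)
$t{\left(c,l \right)} = -15$
$349 + t{\left(Y{\left(4,W \right)},U{\left(-3,-3 \right)} \right)} = 349 - 15 = 334$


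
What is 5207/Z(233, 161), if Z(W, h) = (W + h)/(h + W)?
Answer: 5207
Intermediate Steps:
Z(W, h) = 1 (Z(W, h) = (W + h)/(W + h) = 1)
5207/Z(233, 161) = 5207/1 = 5207*1 = 5207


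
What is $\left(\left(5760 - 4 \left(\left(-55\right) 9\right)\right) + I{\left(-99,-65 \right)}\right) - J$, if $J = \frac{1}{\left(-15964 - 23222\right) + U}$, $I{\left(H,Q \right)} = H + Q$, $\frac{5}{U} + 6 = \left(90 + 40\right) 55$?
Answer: $\frac{2120861652848}{279944779} \approx 7576.0$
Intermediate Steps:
$U = \frac{5}{7144}$ ($U = \frac{5}{-6 + \left(90 + 40\right) 55} = \frac{5}{-6 + 130 \cdot 55} = \frac{5}{-6 + 7150} = \frac{5}{7144} \approx 0.00069989$)
$J = - \frac{7144}{279944779}$ ($J = \frac{1}{\left(-15964 - 23222\right) + \frac{5}{7144}} = \frac{1}{-39186 + \frac{5}{7144}} = \frac{1}{- \frac{279944779}{7144}} = - \frac{7144}{279944779} \approx -2.5519 \cdot 10^{-5}$)
$\left(\left(5760 - 4 \left(\left(-55\right) 9\right)\right) + I{\left(-99,-65 \right)}\right) - J = \left(\left(5760 - 4 \left(\left(-55\right) 9\right)\right) - 164\right) - - \frac{7144}{279944779} = \left(\left(5760 - -1980\right) - 164\right) + \frac{7144}{279944779} = \left(\left(5760 + 1980\right) - 164\right) + \frac{7144}{279944779} = \left(7740 - 164\right) + \frac{7144}{279944779} = 7576 + \frac{7144}{279944779} = \frac{2120861652848}{279944779}$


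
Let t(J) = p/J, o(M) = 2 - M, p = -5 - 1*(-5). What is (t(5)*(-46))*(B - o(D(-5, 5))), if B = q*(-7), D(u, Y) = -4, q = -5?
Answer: 0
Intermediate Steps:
p = 0 (p = -5 + 5 = 0)
B = 35 (B = -5*(-7) = 35)
t(J) = 0 (t(J) = 0/J = 0)
(t(5)*(-46))*(B - o(D(-5, 5))) = (0*(-46))*(35 - (2 - 1*(-4))) = 0*(35 - (2 + 4)) = 0*(35 - 1*6) = 0*(35 - 6) = 0*29 = 0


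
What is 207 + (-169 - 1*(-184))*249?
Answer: 3942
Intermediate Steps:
207 + (-169 - 1*(-184))*249 = 207 + (-169 + 184)*249 = 207 + 15*249 = 207 + 3735 = 3942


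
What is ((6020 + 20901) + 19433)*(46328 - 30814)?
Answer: 719135956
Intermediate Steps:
((6020 + 20901) + 19433)*(46328 - 30814) = (26921 + 19433)*15514 = 46354*15514 = 719135956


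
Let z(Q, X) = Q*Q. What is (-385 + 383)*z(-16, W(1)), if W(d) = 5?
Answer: -512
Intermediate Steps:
z(Q, X) = Q²
(-385 + 383)*z(-16, W(1)) = (-385 + 383)*(-16)² = -2*256 = -512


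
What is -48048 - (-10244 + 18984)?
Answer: -56788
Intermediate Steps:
-48048 - (-10244 + 18984) = -48048 - 1*8740 = -48048 - 8740 = -56788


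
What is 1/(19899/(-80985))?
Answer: -26995/6633 ≈ -4.0698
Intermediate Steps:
1/(19899/(-80985)) = 1/(19899*(-1/80985)) = 1/(-6633/26995) = -26995/6633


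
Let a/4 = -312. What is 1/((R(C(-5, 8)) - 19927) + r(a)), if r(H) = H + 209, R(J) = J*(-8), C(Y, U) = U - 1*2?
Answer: -1/21014 ≈ -4.7587e-5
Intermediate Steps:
a = -1248 (a = 4*(-312) = -1248)
C(Y, U) = -2 + U (C(Y, U) = U - 2 = -2 + U)
R(J) = -8*J
r(H) = 209 + H
1/((R(C(-5, 8)) - 19927) + r(a)) = 1/((-8*(-2 + 8) - 19927) + (209 - 1248)) = 1/((-8*6 - 19927) - 1039) = 1/((-48 - 19927) - 1039) = 1/(-19975 - 1039) = 1/(-21014) = -1/21014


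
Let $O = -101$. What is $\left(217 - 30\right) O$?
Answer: $-18887$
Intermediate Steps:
$\left(217 - 30\right) O = \left(217 - 30\right) \left(-101\right) = 187 \left(-101\right) = -18887$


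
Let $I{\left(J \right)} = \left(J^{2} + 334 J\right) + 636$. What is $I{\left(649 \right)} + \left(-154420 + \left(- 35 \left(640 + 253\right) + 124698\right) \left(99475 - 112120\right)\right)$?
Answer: $-1181102552$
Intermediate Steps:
$I{\left(J \right)} = 636 + J^{2} + 334 J$
$I{\left(649 \right)} + \left(-154420 + \left(- 35 \left(640 + 253\right) + 124698\right) \left(99475 - 112120\right)\right) = \left(636 + 649^{2} + 334 \cdot 649\right) + \left(-154420 + \left(- 35 \left(640 + 253\right) + 124698\right) \left(99475 - 112120\right)\right) = \left(636 + 421201 + 216766\right) + \left(-154420 + \left(\left(-35\right) 893 + 124698\right) \left(-12645\right)\right) = 638603 + \left(-154420 + \left(-31255 + 124698\right) \left(-12645\right)\right) = 638603 + \left(-154420 + 93443 \left(-12645\right)\right) = 638603 - 1181741155 = -1181102552$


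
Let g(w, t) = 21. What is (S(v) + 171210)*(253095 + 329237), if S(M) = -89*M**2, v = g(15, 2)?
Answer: 76845113052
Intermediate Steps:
v = 21
(S(v) + 171210)*(253095 + 329237) = (-89*21**2 + 171210)*(253095 + 329237) = (-89*441 + 171210)*582332 = (-39249 + 171210)*582332 = 131961*582332 = 76845113052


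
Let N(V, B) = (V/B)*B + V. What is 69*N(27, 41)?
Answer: 3726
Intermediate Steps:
N(V, B) = 2*V (N(V, B) = V + V = 2*V)
69*N(27, 41) = 69*(2*27) = 69*54 = 3726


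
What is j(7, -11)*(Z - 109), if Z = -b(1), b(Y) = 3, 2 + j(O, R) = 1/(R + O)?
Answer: 252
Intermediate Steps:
j(O, R) = -2 + 1/(O + R) (j(O, R) = -2 + 1/(R + O) = -2 + 1/(O + R))
Z = -3 (Z = -1*3 = -3)
j(7, -11)*(Z - 109) = ((1 - 2*7 - 2*(-11))/(7 - 11))*(-3 - 109) = ((1 - 14 + 22)/(-4))*(-112) = -¼*9*(-112) = -9/4*(-112) = 252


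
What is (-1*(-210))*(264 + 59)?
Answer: 67830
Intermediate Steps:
(-1*(-210))*(264 + 59) = 210*323 = 67830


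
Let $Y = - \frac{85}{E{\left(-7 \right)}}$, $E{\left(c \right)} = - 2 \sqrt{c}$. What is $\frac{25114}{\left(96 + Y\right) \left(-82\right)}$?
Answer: $- \frac{33753216}{10876193} - \frac{2134690 i \sqrt{7}}{10876193} \approx -3.1034 - 0.51929 i$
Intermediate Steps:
$Y = - \frac{85 i \sqrt{7}}{14}$ ($Y = - \frac{85}{\left(-2\right) \sqrt{-7}} = - \frac{85}{\left(-2\right) i \sqrt{7}} = - 85 \frac{i \sqrt{7}}{14} = - \frac{85 i \sqrt{7}}{14} \approx - 16.063 i$)
$\frac{25114}{\left(96 + Y\right) \left(-82\right)} = \frac{25114}{\left(96 - \frac{85 i \sqrt{7}}{14}\right) \left(-82\right)} = \frac{25114}{-7872 + \frac{3485 i \sqrt{7}}{7}}$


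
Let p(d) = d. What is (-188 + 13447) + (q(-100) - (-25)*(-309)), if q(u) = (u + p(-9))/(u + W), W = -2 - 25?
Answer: 702927/127 ≈ 5534.9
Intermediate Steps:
W = -27
q(u) = (-9 + u)/(-27 + u) (q(u) = (u - 9)/(u - 27) = (-9 + u)/(-27 + u))
(-188 + 13447) + (q(-100) - (-25)*(-309)) = (-188 + 13447) + ((-9 - 100)/(-27 - 100) - (-25)*(-309)) = 13259 + (-109/(-127) - 1*7725) = 13259 + (-1/127*(-109) - 7725) = 13259 + (109/127 - 7725) = 13259 - 980966/127 = 702927/127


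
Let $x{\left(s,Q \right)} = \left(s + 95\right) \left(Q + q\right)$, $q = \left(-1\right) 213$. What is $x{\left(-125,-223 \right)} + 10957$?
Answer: $24037$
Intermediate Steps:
$q = -213$
$x{\left(s,Q \right)} = \left(-213 + Q\right) \left(95 + s\right)$ ($x{\left(s,Q \right)} = \left(s + 95\right) \left(Q - 213\right) = \left(95 + s\right) \left(-213 + Q\right) = \left(-213 + Q\right) \left(95 + s\right)$)
$x{\left(-125,-223 \right)} + 10957 = \left(-20235 - -26625 + 95 \left(-223\right) - -27875\right) + 10957 = \left(-20235 + 26625 - 21185 + 27875\right) + 10957 = 13080 + 10957 = 24037$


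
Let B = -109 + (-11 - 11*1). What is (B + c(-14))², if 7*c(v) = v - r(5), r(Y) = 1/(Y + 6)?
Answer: 104898564/5929 ≈ 17692.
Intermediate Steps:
r(Y) = 1/(6 + Y)
c(v) = -1/77 + v/7 (c(v) = (v - 1/(6 + 5))/7 = (v - 1/11)/7 = (-1/11 + v)/7 = -1/77 + v/7)
B = -131 (B = -109 + (-11 - 11) = -109 - 22 = -131)
(B + c(-14))² = (-131 + (-1/77 + (⅐)*(-14)))² = (-131 + (-1/77 - 2))² = (-131 - 155/77)² = (-10242/77)² = 104898564/5929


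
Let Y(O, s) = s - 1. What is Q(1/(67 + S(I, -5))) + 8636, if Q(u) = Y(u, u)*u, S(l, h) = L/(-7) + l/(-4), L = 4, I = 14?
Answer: 6702914258/776161 ≈ 8636.0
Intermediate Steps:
S(l, h) = -4/7 - l/4 (S(l, h) = 4/(-7) + l/(-4) = 4*(-⅐) + l*(-¼) = -4/7 - l/4)
Y(O, s) = -1 + s
Q(u) = u*(-1 + u) (Q(u) = (-1 + u)*u = u*(-1 + u))
Q(1/(67 + S(I, -5))) + 8636 = (-1 + 1/(67 + (-4/7 - ¼*14)))/(67 + (-4/7 - ¼*14)) + 8636 = (-1 + 1/(67 + (-4/7 - 7/2)))/(67 + (-4/7 - 7/2)) + 8636 = (-1 + 1/(67 - 57/14))/(67 - 57/14) + 8636 = (-1 + 1/(881/14))/(881/14) + 8636 = 14*(-1 + 14/881)/881 + 8636 = (14/881)*(-867/881) + 8636 = -12138/776161 + 8636 = 6702914258/776161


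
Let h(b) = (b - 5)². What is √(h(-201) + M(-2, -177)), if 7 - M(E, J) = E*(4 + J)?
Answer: √42097 ≈ 205.18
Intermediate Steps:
M(E, J) = 7 - E*(4 + J)
h(b) = (-5 + b)²
√(h(-201) + M(-2, -177)) = √((-5 - 201)² + (7 - 4*(-2) - 1*(-2)*(-177))) = √((-206)² + (7 + 8 - 354)) = √(42436 - 339) = √42097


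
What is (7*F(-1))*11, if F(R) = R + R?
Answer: -154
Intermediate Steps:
F(R) = 2*R
(7*F(-1))*11 = (7*(2*(-1)))*11 = (7*(-2))*11 = -14*11 = -154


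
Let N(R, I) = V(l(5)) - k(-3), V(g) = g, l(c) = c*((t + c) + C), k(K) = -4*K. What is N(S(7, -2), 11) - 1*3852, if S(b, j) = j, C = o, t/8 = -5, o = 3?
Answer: -4024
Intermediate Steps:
t = -40 (t = 8*(-5) = -40)
C = 3
l(c) = c*(-37 + c) (l(c) = c*((-40 + c) + 3) = c*(-37 + c))
N(R, I) = -172 (N(R, I) = 5*(-37 + 5) - (-4)*(-3) = 5*(-32) - 1*12 = -160 - 12 = -172)
N(S(7, -2), 11) - 1*3852 = -172 - 1*3852 = -172 - 3852 = -4024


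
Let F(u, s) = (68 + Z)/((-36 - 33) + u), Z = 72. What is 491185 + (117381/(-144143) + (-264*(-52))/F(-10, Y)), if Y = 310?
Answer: 2438945469286/5045005 ≈ 4.8344e+5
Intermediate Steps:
F(u, s) = 140/(-69 + u) (F(u, s) = (68 + 72)/((-36 - 33) + u) = 140/(-69 + u))
491185 + (117381/(-144143) + (-264*(-52))/F(-10, Y)) = 491185 + (117381/(-144143) + (-264*(-52))/((140/(-69 - 10)))) = 491185 + (117381*(-1/144143) + 13728/((140/(-79)))) = 491185 + (-117381/144143 + 13728/((140*(-1/79)))) = 491185 + (-117381/144143 + 13728/(-140/79)) = 491185 + (-117381/144143 + 13728*(-79/140)) = 491185 + (-117381/144143 - 271128/35) = 491185 - 39085311639/5045005 = 2438945469286/5045005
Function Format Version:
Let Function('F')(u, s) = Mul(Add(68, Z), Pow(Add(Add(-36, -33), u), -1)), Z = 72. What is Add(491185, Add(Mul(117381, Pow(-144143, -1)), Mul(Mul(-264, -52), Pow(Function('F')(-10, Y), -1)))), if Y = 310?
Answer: Rational(2438945469286, 5045005) ≈ 4.8344e+5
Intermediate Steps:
Function('F')(u, s) = Mul(140, Pow(Add(-69, u), -1)) (Function('F')(u, s) = Mul(Add(68, 72), Pow(Add(Add(-36, -33), u), -1)) = Mul(140, Pow(Add(-69, u), -1)))
Add(491185, Add(Mul(117381, Pow(-144143, -1)), Mul(Mul(-264, -52), Pow(Function('F')(-10, Y), -1)))) = Add(491185, Add(Mul(117381, Pow(-144143, -1)), Mul(Mul(-264, -52), Pow(Mul(140, Pow(Add(-69, -10), -1)), -1)))) = Add(491185, Add(Mul(117381, Rational(-1, 144143)), Mul(13728, Pow(Mul(140, Pow(-79, -1)), -1)))) = Add(491185, Add(Rational(-117381, 144143), Mul(13728, Pow(Mul(140, Rational(-1, 79)), -1)))) = Add(491185, Add(Rational(-117381, 144143), Mul(13728, Pow(Rational(-140, 79), -1)))) = Add(491185, Add(Rational(-117381, 144143), Mul(13728, Rational(-79, 140)))) = Add(491185, Add(Rational(-117381, 144143), Rational(-271128, 35))) = Add(491185, Rational(-39085311639, 5045005)) = Rational(2438945469286, 5045005)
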